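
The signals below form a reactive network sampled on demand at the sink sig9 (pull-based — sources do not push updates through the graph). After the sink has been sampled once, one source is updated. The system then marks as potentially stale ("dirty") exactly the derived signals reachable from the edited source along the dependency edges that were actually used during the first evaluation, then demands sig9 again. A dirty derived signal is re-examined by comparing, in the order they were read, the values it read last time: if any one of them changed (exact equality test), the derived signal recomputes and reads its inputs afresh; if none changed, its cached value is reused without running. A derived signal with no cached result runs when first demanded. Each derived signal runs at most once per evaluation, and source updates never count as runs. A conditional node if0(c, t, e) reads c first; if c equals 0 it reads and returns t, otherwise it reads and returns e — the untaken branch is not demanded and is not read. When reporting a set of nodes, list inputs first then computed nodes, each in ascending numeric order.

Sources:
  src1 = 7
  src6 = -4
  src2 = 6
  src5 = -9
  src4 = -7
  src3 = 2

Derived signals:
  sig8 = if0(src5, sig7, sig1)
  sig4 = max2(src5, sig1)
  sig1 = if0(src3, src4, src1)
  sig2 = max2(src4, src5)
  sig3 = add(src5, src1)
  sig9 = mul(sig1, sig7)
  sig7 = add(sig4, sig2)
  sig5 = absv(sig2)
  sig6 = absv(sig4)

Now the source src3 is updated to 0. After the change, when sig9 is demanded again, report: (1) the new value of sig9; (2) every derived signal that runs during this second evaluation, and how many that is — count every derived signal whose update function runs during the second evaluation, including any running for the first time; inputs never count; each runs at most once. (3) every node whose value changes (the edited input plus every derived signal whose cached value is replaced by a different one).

Initial pass — values computed on the first demand:
  sig1 = if0(src3=2 -> else branch src1) = 7
  sig2 = max2(-7, -9) = -7
  sig4 = max2(-9, 7) = 7
  sig7 = add(7, -7) = 0
  sig9 = mul(7, 0) = 0

Second demand — change propagation:
  sig1: re-runs because src3 2->0; new result -7.
  sig4: re-runs because sig1 7->-7; new result -7.
  sig7: re-runs because sig4 7->-7; new result -14.
  sig9: re-runs because sig1 7->-7; sig7 0->-14; new result 98.

sig9 now evaluates to 98.
Run set: sig1, sig4, sig7, sig9 (4 run).
Changed values: src3, sig1, sig4, sig7, sig9.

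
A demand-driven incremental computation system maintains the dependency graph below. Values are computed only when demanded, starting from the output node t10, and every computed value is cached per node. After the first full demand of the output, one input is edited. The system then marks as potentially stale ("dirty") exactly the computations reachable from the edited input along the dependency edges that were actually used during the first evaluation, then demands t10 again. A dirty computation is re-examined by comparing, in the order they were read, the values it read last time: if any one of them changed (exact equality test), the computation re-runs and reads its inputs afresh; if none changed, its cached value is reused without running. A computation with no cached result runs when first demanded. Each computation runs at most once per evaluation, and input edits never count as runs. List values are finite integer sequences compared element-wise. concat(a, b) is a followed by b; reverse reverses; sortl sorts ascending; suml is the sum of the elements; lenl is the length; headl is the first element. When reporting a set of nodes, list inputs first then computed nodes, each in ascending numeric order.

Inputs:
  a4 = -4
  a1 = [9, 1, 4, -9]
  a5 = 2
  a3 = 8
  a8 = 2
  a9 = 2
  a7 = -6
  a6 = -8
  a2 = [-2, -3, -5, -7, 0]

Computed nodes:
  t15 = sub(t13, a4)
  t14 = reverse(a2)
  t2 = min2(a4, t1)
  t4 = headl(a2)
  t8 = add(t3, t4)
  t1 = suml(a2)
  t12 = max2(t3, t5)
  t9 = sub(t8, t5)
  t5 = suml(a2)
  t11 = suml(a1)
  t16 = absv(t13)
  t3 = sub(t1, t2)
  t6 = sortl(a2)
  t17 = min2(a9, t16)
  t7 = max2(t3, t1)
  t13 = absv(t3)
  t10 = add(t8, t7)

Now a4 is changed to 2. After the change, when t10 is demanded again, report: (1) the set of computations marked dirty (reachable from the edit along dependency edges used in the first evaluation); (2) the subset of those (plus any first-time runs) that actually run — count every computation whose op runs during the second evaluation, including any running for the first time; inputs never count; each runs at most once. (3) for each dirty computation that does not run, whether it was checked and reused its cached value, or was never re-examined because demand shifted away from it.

Marked dirty: t2, t3, t7, t8, t10.
Computations that run: t2 — 1 in total.
Checked but reused from cache: t3, t7, t8, t10.
Key observation: the change is absorbed at t2 — it re-runs but produces the same value, and the output's value is unchanged.

First evaluation (everything demanded from the output):
  t1 = suml([-2, -3, -5, -7, 0]) = -17
  t2 = min2(-4, -17) = -17
  t3 = sub(-17, -17) = 0
  t4 = headl([-2, -3, -5, -7, 0]) = -2
  t7 = max2(0, -17) = 0
  t8 = add(0, -2) = -2
  t10 = add(-2, 0) = -2

Propagation after the edit:
  t2: runs — a4 -4->2; result -17 (same value as before).
  t3: checked — values it read are unchanged (t1 unchanged, t2 unchanged); reused cached 0 without running.
  t7: checked — values it read are unchanged (t3 unchanged, t1 unchanged); reused cached 0 without running.
  t8: checked — values it read are unchanged (t3 unchanged, t4 unchanged); reused cached -2 without running.
  t10: checked — values it read are unchanged (t8 unchanged, t7 unchanged); reused cached -2 without running.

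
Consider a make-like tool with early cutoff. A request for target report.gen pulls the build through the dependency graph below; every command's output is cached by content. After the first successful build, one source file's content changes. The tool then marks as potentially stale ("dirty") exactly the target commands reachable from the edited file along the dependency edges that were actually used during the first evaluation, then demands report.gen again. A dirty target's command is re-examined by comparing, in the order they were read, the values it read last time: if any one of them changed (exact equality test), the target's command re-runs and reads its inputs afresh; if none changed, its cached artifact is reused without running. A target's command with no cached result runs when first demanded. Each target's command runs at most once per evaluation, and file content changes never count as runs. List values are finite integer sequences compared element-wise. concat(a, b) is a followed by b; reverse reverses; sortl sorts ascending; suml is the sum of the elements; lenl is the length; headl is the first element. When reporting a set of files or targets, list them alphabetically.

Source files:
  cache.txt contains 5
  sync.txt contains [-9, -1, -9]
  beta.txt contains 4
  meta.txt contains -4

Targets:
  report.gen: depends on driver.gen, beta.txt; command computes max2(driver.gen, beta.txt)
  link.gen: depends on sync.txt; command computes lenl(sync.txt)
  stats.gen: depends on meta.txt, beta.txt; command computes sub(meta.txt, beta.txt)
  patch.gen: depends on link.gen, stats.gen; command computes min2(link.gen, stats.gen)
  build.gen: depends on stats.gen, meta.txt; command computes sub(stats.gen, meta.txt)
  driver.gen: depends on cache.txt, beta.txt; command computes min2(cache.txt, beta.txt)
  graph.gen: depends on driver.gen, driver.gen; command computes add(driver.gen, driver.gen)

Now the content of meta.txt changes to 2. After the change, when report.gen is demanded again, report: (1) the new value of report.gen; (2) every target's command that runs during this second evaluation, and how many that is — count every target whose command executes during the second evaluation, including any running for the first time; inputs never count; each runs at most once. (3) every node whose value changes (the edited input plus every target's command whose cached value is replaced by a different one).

First demand of the output computes:
  driver.gen = min2(5, 4) = 4
  report.gen = max2(4, 4) = 4

After the edit, cleaning proceeds:
  meta.txt only reaches undemanded nodes; the second demand re-runs nothing.

Note the shortcut — meta.txt feeds only undemanded nodes, so no recomputation happens.

Demanding report.gen again yields 4.
0 target commands run: none.
The nodes whose values change: meta.txt.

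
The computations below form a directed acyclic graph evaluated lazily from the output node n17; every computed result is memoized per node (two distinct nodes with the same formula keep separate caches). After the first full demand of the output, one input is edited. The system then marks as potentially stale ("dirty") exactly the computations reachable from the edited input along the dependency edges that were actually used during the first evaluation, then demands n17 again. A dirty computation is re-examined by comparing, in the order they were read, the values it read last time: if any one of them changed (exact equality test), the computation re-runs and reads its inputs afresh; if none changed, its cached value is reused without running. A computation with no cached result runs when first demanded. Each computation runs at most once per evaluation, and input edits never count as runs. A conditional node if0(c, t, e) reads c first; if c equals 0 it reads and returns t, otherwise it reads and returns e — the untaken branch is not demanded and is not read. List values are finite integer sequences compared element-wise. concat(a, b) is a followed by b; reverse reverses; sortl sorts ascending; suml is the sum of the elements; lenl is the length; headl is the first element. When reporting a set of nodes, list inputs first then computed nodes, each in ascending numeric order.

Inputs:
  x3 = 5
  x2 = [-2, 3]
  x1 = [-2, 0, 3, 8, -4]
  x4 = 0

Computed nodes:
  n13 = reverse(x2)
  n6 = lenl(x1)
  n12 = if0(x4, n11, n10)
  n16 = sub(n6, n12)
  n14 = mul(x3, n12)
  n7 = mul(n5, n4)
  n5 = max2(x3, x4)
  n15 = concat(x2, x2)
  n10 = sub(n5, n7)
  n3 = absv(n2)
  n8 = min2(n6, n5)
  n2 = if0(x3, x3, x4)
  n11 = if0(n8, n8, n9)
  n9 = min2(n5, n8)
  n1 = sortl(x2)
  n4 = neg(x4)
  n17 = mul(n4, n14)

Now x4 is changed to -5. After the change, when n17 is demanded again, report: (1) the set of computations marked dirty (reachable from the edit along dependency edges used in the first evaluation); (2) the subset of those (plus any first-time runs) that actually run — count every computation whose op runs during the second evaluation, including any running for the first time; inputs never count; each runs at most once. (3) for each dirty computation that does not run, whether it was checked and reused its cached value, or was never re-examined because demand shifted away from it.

First demand of the output computes:
  n4 = neg(0) = 0
  n5 = max2(5, 0) = 5
  n6 = lenl([-2, 0, 3, 8, -4]) = 5
  n8 = min2(5, 5) = 5
  n9 = min2(5, 5) = 5
  n11 = if0(n8=5 -> else branch n9) = 5
  n12 = if0(x4=0 -> then branch n11) = 5
  n14 = mul(5, 5) = 25
  n17 = mul(0, 25) = 0

After the edit, cleaning proceeds:
  n4: a read changed (x4 0->-5) — executes, giving 5.
  n5: a read changed (x4 0->-5) — executes, giving 5 — identical to its old value.
  n7: had never run; runs now, result 25.
  n8: stays stale; no demand reaches it after the flip.
  n9: stays stale; no demand reaches it after the flip.
  n10: had never run; runs now, result -20.
  n11: stays stale; no demand reaches it after the flip.
  n12: a read changed (x4 0->-5) — executes, giving -20.
  n14: a read changed (n12 5->-20) — executes, giving -100.
  n17: a read changed (n4 0->5; n14 25->-100) — executes, giving -500.

Note the branch switch — demand abandons n8, n9, n11, which are never re-examined.

The edit dirties: n4, n5, n8, n9, n11, n12, n14, n17.
7 computations run: n4, n5, n7, n10, n12, n14, n17.
Unvisited dirty nodes (no longer demanded): n8, n9, n11.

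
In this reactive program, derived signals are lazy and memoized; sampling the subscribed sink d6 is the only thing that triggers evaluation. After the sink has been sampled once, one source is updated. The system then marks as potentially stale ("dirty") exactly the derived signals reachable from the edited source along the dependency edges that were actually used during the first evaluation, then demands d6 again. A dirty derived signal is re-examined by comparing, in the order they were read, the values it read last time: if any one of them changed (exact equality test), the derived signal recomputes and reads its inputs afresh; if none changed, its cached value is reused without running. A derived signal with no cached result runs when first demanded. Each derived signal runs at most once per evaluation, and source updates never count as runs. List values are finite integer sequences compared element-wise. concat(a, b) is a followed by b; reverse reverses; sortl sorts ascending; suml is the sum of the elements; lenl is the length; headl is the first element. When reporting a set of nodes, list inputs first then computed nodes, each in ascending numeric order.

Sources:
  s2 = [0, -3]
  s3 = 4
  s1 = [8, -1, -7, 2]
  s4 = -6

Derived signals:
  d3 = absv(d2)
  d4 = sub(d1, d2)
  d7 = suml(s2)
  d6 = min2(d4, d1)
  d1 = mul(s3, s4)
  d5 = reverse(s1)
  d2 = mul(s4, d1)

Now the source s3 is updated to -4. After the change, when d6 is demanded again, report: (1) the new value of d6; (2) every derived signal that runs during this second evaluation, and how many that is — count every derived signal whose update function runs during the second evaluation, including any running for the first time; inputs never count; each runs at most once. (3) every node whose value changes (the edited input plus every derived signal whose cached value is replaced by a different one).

First demand of the output computes:
  d1 = mul(4, -6) = -24
  d2 = mul(-6, -24) = 144
  d4 = sub(-24, 144) = -168
  d6 = min2(-168, -24) = -168

After the edit, cleaning proceeds:
  d1: a read changed (s3 4->-4) — executes, giving 24.
  d2: a read changed (d1 -24->24) — executes, giving -144.
  d4: a read changed (d1 -24->24; d2 144->-144) — executes, giving 168.
  d6: a read changed (d4 -168->168; d1 -24->24) — executes, giving 24.

Demanding d6 again yields 24.
4 derived signals run: d1, d2, d4, d6.
The nodes whose values change: s3, d1, d2, d4, d6.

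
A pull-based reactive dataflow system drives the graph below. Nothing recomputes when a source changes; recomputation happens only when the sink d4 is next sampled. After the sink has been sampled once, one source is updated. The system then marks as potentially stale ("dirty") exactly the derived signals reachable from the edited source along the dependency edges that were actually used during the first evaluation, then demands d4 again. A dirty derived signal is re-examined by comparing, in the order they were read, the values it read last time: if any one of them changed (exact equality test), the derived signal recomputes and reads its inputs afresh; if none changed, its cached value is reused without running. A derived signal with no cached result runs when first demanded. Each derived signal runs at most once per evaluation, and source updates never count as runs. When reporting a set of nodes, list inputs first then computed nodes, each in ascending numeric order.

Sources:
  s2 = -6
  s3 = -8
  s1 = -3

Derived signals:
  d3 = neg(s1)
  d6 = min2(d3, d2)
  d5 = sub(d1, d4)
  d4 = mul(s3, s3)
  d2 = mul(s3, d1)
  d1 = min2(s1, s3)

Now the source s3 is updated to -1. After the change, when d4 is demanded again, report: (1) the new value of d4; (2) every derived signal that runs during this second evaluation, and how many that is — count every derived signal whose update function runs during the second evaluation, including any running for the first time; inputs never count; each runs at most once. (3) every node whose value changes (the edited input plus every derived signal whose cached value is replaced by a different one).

New value of d4: 1.
Derived signals that run: d4 — 1 in total.
Values that change: s3, d4.

First evaluation (everything demanded from the output):
  d4 = mul(-8, -8) = 64

Propagation after the edit:
  d4: runs — s3 -8->-1; s3 -8->-1; result 1.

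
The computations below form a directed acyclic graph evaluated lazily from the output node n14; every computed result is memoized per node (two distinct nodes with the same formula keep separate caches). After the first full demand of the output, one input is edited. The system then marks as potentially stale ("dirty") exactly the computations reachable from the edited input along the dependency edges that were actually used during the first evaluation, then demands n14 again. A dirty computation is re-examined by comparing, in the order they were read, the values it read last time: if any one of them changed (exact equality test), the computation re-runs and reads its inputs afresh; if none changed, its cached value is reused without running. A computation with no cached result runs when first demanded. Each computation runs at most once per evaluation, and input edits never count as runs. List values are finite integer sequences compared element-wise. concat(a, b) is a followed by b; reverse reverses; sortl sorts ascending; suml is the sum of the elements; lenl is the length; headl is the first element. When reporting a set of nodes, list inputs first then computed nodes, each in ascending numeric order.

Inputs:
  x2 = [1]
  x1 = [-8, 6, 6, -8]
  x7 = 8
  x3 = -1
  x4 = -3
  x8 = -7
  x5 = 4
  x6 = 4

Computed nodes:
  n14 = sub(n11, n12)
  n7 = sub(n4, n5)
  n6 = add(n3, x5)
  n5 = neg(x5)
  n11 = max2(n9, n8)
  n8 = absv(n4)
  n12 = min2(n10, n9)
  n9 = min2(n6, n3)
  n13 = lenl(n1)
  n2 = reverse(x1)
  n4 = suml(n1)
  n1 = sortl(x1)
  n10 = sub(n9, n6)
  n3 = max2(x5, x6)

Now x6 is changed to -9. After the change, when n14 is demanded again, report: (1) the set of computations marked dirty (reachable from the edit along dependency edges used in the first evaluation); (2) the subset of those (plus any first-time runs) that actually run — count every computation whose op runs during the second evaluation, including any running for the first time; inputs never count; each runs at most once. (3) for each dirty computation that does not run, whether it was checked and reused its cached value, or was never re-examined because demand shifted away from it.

First demand of the output computes:
  n1 = sortl([-8, 6, 6, -8]) = [-8, -8, 6, 6]
  n3 = max2(4, 4) = 4
  n4 = suml([-8, -8, 6, 6]) = -4
  n6 = add(4, 4) = 8
  n8 = absv(-4) = 4
  n9 = min2(8, 4) = 4
  n10 = sub(4, 8) = -4
  n11 = max2(4, 4) = 4
  n12 = min2(-4, 4) = -4
  n14 = sub(4, -4) = 8

After the edit, cleaning proceeds:
  n3: a read changed (x6 4->-9) — executes, giving 4 — identical to its old value.
  n6: dirty, but its reads are unchanged (n3 unchanged, x5 unchanged); cached 8 stands.
  n9: dirty, but its reads are unchanged (n6 unchanged, n3 unchanged); cached 4 stands.
  n10: dirty, but its reads are unchanged (n9 unchanged, n6 unchanged); cached -4 stands.
  n11: dirty, but its reads are unchanged (n9 unchanged, n8 unchanged); cached 4 stands.
  n12: dirty, but its reads are unchanged (n10 unchanged, n9 unchanged); cached -4 stands.
  n14: dirty, but its reads are unchanged (n11 unchanged, n12 unchanged); cached 8 stands.

Note the absorption at n3: it re-runs yet its value is the same, leaving the output's value untouched.

The edit dirties: n3, n6, n9, n10, n11, n12, n14.
1 computations run: n3.
Cache hits after checking: n6, n9, n10, n11, n12, n14.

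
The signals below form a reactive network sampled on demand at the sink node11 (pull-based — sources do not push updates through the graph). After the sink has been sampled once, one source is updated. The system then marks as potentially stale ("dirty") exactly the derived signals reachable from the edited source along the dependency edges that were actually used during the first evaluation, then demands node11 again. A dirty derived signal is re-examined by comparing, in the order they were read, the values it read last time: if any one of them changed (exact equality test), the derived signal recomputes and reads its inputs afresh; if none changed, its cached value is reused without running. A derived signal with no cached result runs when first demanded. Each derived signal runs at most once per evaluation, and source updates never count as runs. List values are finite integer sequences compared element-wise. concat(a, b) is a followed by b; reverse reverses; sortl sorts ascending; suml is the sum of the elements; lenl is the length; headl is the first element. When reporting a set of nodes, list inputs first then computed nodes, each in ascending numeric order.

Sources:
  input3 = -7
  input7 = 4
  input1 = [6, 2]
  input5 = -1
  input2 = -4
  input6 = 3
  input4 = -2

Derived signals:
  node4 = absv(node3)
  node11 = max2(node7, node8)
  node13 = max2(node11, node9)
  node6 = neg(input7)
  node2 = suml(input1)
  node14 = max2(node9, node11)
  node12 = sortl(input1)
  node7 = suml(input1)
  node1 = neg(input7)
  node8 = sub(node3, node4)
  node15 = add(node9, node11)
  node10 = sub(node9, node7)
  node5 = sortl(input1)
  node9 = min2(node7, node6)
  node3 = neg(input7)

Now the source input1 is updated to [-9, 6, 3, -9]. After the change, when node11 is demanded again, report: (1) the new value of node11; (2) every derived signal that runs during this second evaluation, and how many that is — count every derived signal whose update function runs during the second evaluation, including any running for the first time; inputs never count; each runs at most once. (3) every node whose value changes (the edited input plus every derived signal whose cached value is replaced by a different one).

node11 now evaluates to -8.
Run set: node7, node11 (2 run).
Changed values: input1, node7, node11.

Initial pass — values computed on the first demand:
  node3 = neg(4) = -4
  node4 = absv(-4) = 4
  node7 = suml([6, 2]) = 8
  node8 = sub(-4, 4) = -8
  node11 = max2(8, -8) = 8

Second demand — change propagation:
  node7: re-runs because input1 [6, 2]->[-9, 6, 3, -9]; new result -9.
  node11: re-runs because node7 8->-9; new result -8.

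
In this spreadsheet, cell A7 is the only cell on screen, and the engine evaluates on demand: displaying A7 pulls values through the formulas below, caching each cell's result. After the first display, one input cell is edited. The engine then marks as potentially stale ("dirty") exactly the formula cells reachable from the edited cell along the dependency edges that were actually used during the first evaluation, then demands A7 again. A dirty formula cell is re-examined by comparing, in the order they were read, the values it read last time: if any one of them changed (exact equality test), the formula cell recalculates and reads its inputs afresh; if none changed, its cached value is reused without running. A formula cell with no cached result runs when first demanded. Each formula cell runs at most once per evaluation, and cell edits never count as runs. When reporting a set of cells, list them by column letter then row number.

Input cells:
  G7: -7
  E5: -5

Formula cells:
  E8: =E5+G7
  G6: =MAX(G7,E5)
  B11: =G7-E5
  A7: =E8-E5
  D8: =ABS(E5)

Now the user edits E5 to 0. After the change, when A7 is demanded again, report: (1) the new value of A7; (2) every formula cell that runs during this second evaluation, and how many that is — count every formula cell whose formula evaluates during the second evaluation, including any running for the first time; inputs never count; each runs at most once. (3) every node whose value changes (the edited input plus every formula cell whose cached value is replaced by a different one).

A7 now evaluates to -7.
Run set: A7, E8 (2 run).
Changed values: E5, E8.

Initial pass — values computed on the first demand:
  E8 = -5 + -7 = -12
  A7 = -12 - -5 = -7

Second demand — change propagation:
  E8: re-runs because E5 -5->0; new result -7.
  A7: re-runs because E8 -12->-7; E5 -5->0; new result -7 (unchanged).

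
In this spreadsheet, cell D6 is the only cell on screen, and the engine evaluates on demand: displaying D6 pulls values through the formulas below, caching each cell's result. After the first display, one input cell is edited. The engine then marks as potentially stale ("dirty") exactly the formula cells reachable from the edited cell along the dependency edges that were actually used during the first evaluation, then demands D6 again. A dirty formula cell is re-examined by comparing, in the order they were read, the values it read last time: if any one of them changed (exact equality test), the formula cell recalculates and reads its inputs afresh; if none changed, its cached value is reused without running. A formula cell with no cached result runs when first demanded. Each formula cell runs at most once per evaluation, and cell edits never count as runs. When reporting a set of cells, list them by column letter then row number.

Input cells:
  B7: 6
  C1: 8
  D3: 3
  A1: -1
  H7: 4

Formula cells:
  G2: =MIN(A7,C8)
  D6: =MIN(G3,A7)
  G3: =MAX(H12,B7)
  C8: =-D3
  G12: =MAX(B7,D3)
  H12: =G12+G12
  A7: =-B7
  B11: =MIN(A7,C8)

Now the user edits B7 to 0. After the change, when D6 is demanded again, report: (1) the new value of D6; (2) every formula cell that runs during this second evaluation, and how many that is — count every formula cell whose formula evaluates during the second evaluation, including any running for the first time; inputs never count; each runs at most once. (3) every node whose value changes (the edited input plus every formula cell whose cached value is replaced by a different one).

D6 now evaluates to 0.
Run set: A7, D6, G3, G12, H12 (5 run).
Changed values: A7, B7, D6, G3, G12, H12.

Initial pass — values computed on the first demand:
  A7 = -(6) = -6
  G12 = MAX(6, 3) = 6
  H12 = 6 + 6 = 12
  G3 = MAX(12, 6) = 12
  D6 = MIN(12, -6) = -6

Second demand — change propagation:
  A7: re-runs because B7 6->0; new result 0.
  G12: re-runs because B7 6->0; new result 3.
  H12: re-runs because G12 6->3; G12 6->3; new result 6.
  G3: re-runs because H12 12->6; B7 6->0; new result 6.
  D6: re-runs because G3 12->6; A7 -6->0; new result 0.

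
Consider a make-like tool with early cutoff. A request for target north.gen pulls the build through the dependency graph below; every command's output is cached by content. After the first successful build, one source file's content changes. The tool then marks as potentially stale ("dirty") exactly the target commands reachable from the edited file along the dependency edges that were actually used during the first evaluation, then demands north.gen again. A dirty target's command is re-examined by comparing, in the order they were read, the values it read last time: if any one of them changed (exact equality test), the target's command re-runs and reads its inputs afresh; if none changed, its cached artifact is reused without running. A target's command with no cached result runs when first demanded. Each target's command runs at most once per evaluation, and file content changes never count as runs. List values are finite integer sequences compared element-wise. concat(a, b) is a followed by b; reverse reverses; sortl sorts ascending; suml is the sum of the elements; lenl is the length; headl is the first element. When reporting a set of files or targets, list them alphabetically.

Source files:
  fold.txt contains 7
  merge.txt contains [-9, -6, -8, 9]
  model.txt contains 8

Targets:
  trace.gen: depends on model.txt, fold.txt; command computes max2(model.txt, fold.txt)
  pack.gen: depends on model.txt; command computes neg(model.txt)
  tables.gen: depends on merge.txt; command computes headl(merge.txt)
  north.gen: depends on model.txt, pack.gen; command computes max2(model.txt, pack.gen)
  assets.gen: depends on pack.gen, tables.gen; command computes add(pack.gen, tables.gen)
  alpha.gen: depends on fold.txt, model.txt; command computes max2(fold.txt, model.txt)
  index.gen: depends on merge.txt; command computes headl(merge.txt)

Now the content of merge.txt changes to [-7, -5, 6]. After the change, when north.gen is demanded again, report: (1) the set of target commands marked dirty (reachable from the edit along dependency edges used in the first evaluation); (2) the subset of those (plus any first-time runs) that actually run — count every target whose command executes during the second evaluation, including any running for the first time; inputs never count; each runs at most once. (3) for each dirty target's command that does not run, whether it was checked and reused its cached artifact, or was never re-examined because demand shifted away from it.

First demand of the output computes:
  pack.gen = neg(8) = -8
  north.gen = max2(8, -8) = 8

After the edit, cleaning proceeds:
  merge.txt only reaches undemanded nodes; the second demand re-runs nothing.

Note the shortcut — merge.txt feeds only undemanded nodes, so no recomputation happens.

The edit dirties: none.
0 target commands run: none.
No dirty target's command escaped a run.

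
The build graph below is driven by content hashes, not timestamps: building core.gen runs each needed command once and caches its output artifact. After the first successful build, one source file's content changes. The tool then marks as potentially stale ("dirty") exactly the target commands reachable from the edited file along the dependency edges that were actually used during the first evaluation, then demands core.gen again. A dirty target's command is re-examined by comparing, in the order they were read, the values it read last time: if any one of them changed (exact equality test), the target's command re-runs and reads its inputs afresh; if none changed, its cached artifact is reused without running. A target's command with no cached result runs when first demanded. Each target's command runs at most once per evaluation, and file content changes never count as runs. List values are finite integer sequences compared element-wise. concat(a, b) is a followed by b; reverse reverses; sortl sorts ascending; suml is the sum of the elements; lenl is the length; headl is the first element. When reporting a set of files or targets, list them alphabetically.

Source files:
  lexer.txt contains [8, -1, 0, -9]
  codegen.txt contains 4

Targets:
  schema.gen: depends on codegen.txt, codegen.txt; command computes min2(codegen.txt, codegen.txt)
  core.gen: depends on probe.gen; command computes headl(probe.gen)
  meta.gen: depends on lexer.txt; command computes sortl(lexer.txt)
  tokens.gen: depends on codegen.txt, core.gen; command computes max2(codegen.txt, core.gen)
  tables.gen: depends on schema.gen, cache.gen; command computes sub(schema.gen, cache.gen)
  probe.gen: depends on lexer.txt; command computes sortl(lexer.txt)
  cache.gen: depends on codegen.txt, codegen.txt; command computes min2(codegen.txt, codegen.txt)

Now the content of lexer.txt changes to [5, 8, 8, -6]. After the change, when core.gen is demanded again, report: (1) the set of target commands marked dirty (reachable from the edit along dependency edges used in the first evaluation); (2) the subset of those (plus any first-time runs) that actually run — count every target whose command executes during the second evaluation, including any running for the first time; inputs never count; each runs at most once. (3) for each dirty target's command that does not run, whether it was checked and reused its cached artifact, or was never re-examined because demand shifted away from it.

Dirty set: core.gen, probe.gen.
Run set: core.gen, probe.gen (2 run).
All dirty target commands ended up running.

Initial pass — values computed on the first demand:
  probe.gen = sortl([8, -1, 0, -9]) = [-9, -1, 0, 8]
  core.gen = headl([-9, -1, 0, 8]) = -9

Second demand — change propagation:
  probe.gen: re-runs because lexer.txt [8, -1, 0, -9]->[5, 8, 8, -6]; new result [-6, 5, 8, 8].
  core.gen: re-runs because probe.gen [-9, -1, 0, 8]->[-6, 5, 8, 8]; new result -6.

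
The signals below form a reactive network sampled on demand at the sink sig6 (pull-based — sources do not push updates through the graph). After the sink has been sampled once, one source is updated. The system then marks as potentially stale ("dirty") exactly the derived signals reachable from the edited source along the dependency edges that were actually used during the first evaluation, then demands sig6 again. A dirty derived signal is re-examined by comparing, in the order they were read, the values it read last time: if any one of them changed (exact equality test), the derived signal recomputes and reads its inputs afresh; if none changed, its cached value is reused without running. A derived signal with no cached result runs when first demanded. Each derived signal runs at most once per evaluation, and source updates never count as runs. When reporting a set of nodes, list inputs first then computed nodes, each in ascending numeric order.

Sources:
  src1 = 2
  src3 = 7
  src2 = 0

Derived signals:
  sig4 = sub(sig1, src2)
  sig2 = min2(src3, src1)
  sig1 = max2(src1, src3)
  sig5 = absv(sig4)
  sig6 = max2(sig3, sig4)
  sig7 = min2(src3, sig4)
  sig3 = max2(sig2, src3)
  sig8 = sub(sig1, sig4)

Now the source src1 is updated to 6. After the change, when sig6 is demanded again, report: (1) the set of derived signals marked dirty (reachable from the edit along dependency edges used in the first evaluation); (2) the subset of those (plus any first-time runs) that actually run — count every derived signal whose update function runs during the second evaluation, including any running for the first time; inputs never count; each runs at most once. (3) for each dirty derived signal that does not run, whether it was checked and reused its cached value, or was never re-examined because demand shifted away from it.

Dirty set: sig1, sig2, sig3, sig4, sig6.
Run set: sig1, sig2, sig3 (3 run).
Re-examined without running (cache reused): sig4, sig6.
The important point: at sig4 every value read last time is unchanged, so the dirty flag clears without a run.

Initial pass — values computed on the first demand:
  sig1 = max2(2, 7) = 7
  sig2 = min2(7, 2) = 2
  sig3 = max2(2, 7) = 7
  sig4 = sub(7, 0) = 7
  sig6 = max2(7, 7) = 7

Second demand — change propagation:
  sig1: re-runs because src1 2->6; new result 7 (unchanged).
  sig2: re-runs because src1 2->6; new result 6.
  sig3: re-runs because sig2 2->6; new result 7 (unchanged).
  sig4: re-examined; everything it read last time is the same (sig1 unchanged, src2 unchanged) — cache 7 kept, no run.
  sig6: re-examined; everything it read last time is the same (sig3 unchanged, sig4 unchanged) — cache 7 kept, no run.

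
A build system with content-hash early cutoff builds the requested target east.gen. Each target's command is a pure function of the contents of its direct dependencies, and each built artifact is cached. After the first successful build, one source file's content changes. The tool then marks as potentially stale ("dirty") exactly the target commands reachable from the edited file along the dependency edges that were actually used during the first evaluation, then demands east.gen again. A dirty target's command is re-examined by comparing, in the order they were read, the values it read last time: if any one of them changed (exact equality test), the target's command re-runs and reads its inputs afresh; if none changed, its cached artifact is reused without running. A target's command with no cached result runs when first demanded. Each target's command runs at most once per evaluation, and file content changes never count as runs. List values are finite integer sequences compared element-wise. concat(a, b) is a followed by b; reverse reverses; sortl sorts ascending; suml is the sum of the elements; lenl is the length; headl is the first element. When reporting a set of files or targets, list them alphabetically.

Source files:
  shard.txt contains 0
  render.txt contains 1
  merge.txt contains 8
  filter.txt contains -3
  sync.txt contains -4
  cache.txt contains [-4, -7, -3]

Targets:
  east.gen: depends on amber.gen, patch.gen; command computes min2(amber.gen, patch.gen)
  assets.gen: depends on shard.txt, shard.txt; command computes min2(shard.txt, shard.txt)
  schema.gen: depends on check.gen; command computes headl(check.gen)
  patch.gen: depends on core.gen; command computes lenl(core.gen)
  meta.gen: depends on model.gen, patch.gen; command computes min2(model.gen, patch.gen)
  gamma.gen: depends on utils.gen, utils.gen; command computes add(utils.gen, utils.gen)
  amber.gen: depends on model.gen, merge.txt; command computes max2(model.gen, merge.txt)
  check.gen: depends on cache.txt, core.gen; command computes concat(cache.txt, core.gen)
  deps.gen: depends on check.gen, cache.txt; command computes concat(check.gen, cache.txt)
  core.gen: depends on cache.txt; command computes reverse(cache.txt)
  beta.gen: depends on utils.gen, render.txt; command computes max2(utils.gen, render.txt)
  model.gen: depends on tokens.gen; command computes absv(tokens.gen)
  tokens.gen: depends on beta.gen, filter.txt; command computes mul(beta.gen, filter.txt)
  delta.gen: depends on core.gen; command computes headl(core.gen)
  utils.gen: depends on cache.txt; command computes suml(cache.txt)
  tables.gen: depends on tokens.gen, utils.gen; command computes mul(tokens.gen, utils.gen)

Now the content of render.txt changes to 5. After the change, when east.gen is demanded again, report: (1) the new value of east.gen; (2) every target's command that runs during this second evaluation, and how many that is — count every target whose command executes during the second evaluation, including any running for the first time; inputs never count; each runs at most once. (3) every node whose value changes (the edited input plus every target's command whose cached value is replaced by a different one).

First evaluation (everything demanded from the output):
  core.gen = reverse([-4, -7, -3]) = [-3, -7, -4]
  patch.gen = lenl([-3, -7, -4]) = 3
  utils.gen = suml([-4, -7, -3]) = -14
  beta.gen = max2(-14, 1) = 1
  tokens.gen = mul(1, -3) = -3
  model.gen = absv(-3) = 3
  amber.gen = max2(3, 8) = 8
  east.gen = min2(8, 3) = 3

Propagation after the edit:
  beta.gen: runs — render.txt 1->5; result 5.
  tokens.gen: runs — beta.gen 1->5; result -15.
  model.gen: runs — tokens.gen -3->-15; result 15.
  amber.gen: runs — model.gen 3->15; result 15.
  east.gen: runs — amber.gen 8->15; result 3 (same value as before).

New value of east.gen: 3.
Target commands that run: amber.gen, beta.gen, east.gen, model.gen, tokens.gen — 5 in total.
Values that change: amber.gen, beta.gen, model.gen, render.txt, tokens.gen.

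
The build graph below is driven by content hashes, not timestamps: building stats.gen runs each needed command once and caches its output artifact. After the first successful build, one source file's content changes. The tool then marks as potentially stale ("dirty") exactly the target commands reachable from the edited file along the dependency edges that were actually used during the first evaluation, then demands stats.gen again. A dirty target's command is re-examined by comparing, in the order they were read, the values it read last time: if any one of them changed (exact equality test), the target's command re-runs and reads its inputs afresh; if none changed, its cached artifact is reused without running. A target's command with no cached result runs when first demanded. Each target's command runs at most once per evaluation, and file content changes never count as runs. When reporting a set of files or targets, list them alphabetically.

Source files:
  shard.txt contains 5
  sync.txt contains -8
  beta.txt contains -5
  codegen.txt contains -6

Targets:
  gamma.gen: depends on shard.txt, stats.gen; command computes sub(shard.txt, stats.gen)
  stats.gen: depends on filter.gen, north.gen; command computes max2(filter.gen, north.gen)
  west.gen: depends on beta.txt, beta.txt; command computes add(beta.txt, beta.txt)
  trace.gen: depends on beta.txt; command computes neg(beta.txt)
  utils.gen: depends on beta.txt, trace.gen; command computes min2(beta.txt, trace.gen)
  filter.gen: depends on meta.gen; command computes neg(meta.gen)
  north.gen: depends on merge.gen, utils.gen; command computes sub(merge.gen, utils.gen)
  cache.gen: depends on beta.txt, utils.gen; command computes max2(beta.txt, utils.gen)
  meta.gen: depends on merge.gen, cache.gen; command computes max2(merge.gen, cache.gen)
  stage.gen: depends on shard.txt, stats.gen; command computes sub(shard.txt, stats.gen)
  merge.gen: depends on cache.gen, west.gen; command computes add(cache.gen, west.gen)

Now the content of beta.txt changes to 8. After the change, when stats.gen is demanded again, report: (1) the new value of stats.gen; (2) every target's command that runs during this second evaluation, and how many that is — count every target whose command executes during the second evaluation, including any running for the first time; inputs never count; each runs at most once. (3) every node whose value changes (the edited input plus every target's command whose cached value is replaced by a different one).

stats.gen now evaluates to 32.
Run set: cache.gen, filter.gen, merge.gen, meta.gen, north.gen, stats.gen, trace.gen, utils.gen, west.gen (9 run).
Changed values: beta.txt, cache.gen, filter.gen, merge.gen, meta.gen, north.gen, stats.gen, trace.gen, utils.gen, west.gen.

Initial pass — values computed on the first demand:
  trace.gen = neg(-5) = 5
  utils.gen = min2(-5, 5) = -5
  cache.gen = max2(-5, -5) = -5
  west.gen = add(-5, -5) = -10
  merge.gen = add(-5, -10) = -15
  meta.gen = max2(-15, -5) = -5
  filter.gen = neg(-5) = 5
  north.gen = sub(-15, -5) = -10
  stats.gen = max2(5, -10) = 5

Second demand — change propagation:
  trace.gen: re-runs because beta.txt -5->8; new result -8.
  utils.gen: re-runs because beta.txt -5->8; trace.gen 5->-8; new result -8.
  cache.gen: re-runs because beta.txt -5->8; utils.gen -5->-8; new result 8.
  west.gen: re-runs because beta.txt -5->8; beta.txt -5->8; new result 16.
  merge.gen: re-runs because cache.gen -5->8; west.gen -10->16; new result 24.
  meta.gen: re-runs because merge.gen -15->24; cache.gen -5->8; new result 24.
  filter.gen: re-runs because meta.gen -5->24; new result -24.
  north.gen: re-runs because merge.gen -15->24; utils.gen -5->-8; new result 32.
  stats.gen: re-runs because filter.gen 5->-24; north.gen -10->32; new result 32.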